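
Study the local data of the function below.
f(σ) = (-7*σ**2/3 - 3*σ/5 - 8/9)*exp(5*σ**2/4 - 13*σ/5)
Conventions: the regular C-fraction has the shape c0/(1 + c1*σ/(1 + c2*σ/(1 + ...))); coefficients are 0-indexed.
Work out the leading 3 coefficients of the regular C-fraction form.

The regular C-fraction coefficients are [-8/9, 77/40, 261/280].

Taylor coefficients (expand at 0): a_0 = -8/9, a_1 = 77/45, a_2 = -44/9.
c0 = a_0 = -8/9. Peel one level at a time: if S = 1 + c*σ/S' with S'(0) = 1, then c is the σ-coefficient of S and S' = c*σ/(S - 1).
S_1 = c0/f = 1 + (77/40)*σ + (-2871/1600)*σ^2 + ...; c1 = 77/40.
S_2 = c1*σ/(S_1 - 1) = 1 + (261/280)*σ + ...; c2 = 261/280.


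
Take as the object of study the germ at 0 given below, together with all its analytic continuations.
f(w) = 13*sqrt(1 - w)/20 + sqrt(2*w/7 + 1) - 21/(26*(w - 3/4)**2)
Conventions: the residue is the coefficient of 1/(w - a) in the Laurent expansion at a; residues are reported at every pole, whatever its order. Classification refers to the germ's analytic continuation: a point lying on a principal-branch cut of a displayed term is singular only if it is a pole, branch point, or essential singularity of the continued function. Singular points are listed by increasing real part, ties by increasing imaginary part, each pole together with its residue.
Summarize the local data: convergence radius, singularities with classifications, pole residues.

Radius of convergence at 0: 3/4.
At -7/2: an algebraic (square-root) branch point.
At 3/4: a pole of order 2; residue 0.
At 1: an algebraic (square-root) branch point.

Denominator factor (w - 3/4)^2: pole of order 2 at 3/4, modulus 3/4.
Branch term (1)*sqrt(1 - w/(-7/2)): its argument vanishes at w = -7/2, a square-root branch point, modulus 7/2.
Branch term (13/20)*sqrt(1 - w/(1)): its argument vanishes at w = 1, a square-root branch point, modulus 1.
The radius of convergence is the smallest modulus among the singular points: 3/4.
The branch terms are analytic at 3/4 and contribute nothing to the residue; only the rational part matters.
At the order-2 pole 3/4 set g(w) = (w - (3/4))^2*(rational part) = -21/26.
Order-2 pole: residue = g'(a); g'(3/4) = 0, so the residue is 0.
List the singular points by increasing real part (a conjugate pair: the negative imaginary part first).


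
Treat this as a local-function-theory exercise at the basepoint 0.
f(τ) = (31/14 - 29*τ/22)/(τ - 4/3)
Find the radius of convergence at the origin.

The radius of convergence is 4/3.

Denominator factor (τ - 4/3): pole of order 1 at 4/3, modulus 4/3.
The radius of convergence is the smallest modulus among the singular points: 4/3.


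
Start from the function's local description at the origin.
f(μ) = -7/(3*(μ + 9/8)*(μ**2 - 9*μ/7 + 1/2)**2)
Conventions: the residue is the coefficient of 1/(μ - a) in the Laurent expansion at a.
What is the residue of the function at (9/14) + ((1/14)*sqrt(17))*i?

The factor μ**2 - 9*μ/7 + 1/2 splits as (μ - a)(μ - a') with a = (9/14) + ((1/14)*sqrt(17))*i, a' = (9/14) - ((1/14)*sqrt(17))*i. At the order-2 pole a set g(μ) = (μ - a)^2*f(μ) = [-7/(3*(μ + 9/8))] / (μ - a')^2.
Order-2 pole: residue = g'(a); g'((9/14) + ((1/14)*sqrt(17))*i) = (702464/6212163) + ((1922781168/598438369)*sqrt(17))*i, so the residue is (702464/6212163) + ((1922781168/598438369)*sqrt(17))*i.

The residue is (702464/6212163) + ((1922781168/598438369)*sqrt(17))*i.


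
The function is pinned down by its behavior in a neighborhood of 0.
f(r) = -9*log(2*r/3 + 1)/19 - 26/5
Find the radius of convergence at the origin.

The radius of convergence is 3/2.

Branch term (-9/19)*log(1 - r/(-3/2)): its argument vanishes at r = -3/2, a logarithmic branch point, modulus 3/2.
The radius of convergence is the smallest modulus among the singular points: 3/2.


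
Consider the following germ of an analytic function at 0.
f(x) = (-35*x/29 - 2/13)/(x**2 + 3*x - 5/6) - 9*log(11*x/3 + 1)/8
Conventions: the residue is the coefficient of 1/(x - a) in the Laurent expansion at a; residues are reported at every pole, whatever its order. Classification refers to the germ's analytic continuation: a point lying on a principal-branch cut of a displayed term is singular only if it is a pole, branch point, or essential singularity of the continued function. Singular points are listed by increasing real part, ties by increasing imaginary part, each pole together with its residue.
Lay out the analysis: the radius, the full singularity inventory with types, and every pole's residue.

Radius of convergence at 0: -3/2 + (1/6)*sqrt(111).
At -3/2 - (1/6)*sqrt(111): a pole of order 1; residue -35/58 - (1249/27898)*sqrt(111).
At -3/11: a logarithmic branch point.
At -3/2 + (1/6)*sqrt(111): a pole of order 1; residue -35/58 + (1249/27898)*sqrt(111).

Denominator factor (x**2 + 3*x - 5/6): discriminant 37/3, real irrational roots -3/2 + (1/6)*sqrt(111) and -3/2 - (1/6)*sqrt(111); poles of order 1, moduli -3/2 + (1/6)*sqrt(111) and 3/2 + (1/6)*sqrt(111).
Branch term (-9/8)*log(1 - x/(-3/11)): its argument vanishes at x = -3/11, a logarithmic branch point, modulus 3/11.
The radius of convergence is the smallest modulus among the singular points: -3/2 + (1/6)*sqrt(111).
The branch term is analytic at -3/2 - (1/6)*sqrt(111) and contributes nothing to the residue; only the rational part matters.
The factor x**2 + 3*x - 5/6 splits as (x - a)(x - a') with a = -3/2 - (1/6)*sqrt(111), a' = -3/2 + (1/6)*sqrt(111). At the order-1 pole a set g(x) = (x - a)*(rational part) = [-35*x/29 - 2/13] / (x - a').
Simple pole: residue = g(a) at a = -3/2 - (1/6)*sqrt(111), which is -35/58 - (1249/27898)*sqrt(111).
The branch term is analytic at -3/2 + (1/6)*sqrt(111) and contributes nothing to the residue; only the rational part matters.
The factor x**2 + 3*x - 5/6 splits as (x - a)(x - a') with a = -3/2 + (1/6)*sqrt(111), a' = -3/2 - (1/6)*sqrt(111). At the order-1 pole a set g(x) = (x - a)*(rational part) = [-35*x/29 - 2/13] / (x - a').
Simple pole: residue = g(a) at a = -3/2 + (1/6)*sqrt(111), which is -35/58 + (1249/27898)*sqrt(111).
List the singular points by increasing real part (a conjugate pair: the negative imaginary part first).


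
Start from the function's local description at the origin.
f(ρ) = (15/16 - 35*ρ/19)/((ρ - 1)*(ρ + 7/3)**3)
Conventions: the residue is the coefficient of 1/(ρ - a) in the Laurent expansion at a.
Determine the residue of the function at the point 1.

The residue is -297/12160.

At the order-1 pole 1 set g(ρ) = (ρ - (1))*f(ρ) = (15/16 - 35*ρ/19)/(ρ + 7/3)**3.
Simple pole: residue = g(a) at a = 1, which is -297/12160.


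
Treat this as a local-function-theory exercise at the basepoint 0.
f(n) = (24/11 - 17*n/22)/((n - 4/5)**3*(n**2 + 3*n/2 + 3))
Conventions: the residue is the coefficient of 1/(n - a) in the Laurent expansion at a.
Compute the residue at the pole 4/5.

The residue is 13098625/77948684.


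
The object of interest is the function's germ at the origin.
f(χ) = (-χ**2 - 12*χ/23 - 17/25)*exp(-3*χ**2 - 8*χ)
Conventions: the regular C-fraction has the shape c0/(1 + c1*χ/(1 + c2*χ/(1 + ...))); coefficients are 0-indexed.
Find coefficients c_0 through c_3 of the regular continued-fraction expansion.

Taylor coefficients (expand at 0): a_0 = -17/25, a_1 = 2828/575, a_2 = -9514/575, a_3 = 59644/1725.
c0 = a_0 = -17/25. Peel one level at a time: if S = 1 + c*χ/S' with S'(0) = 1, then c is the χ-coefficient of S and S' = c*χ/(S - 1).
S_1 = c0/f = 1 + (2828/391)*χ + (4277610/152881)*χ^2 + ...; c1 = 2828/391.
S_2 = c1*χ/(S_1 - 1) = 1 + (-2138805/552874)*χ + (25718839/5998188)*χ^2 + ...; c2 = -2138805/552874.
S_3 = c2*χ/(S_2 - 1) = 1 + (10056066049/9072810810)*χ + ...; c3 = 10056066049/9072810810.

The regular C-fraction coefficients are [-17/25, 2828/391, -2138805/552874, 10056066049/9072810810].


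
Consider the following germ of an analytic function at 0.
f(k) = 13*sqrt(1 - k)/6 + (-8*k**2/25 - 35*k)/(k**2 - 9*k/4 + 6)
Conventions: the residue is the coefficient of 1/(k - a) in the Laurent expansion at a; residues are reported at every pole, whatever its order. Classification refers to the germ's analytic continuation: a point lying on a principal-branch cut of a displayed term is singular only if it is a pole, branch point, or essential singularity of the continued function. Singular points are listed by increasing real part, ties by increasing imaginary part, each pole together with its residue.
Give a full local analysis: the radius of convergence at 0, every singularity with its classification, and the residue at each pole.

Radius of convergence at 0: 1.
At 1: an algebraic (square-root) branch point.
At (9/8) - ((1/8)*sqrt(303))*i: a pole of order 1; residue (-893/50) - ((2551/5050)*sqrt(303))*i.
At (9/8) + ((1/8)*sqrt(303))*i: a pole of order 1; residue (-893/50) + ((2551/5050)*sqrt(303))*i.

Denominator factor (k**2 - 9*k/4 + 6): discriminant -303/16, complex-conjugate roots (9/8) + ((1/8)*sqrt(303))*i and (9/8) - ((1/8)*sqrt(303))*i; poles of order 1, moduli sqrt(6) and sqrt(6).
Branch term (13/6)*sqrt(1 - k/(1)): its argument vanishes at k = 1, a square-root branch point, modulus 1.
The radius of convergence is the smallest modulus among the singular points: 1.
The branch term is analytic at (9/8) - ((1/8)*sqrt(303))*i and contributes nothing to the residue; only the rational part matters.
The factor k**2 - 9*k/4 + 6 splits as (k - a)(k - a') with a = (9/8) - ((1/8)*sqrt(303))*i, a' = (9/8) + ((1/8)*sqrt(303))*i. At the order-1 pole a set g(k) = (k - a)*(rational part) = [-8*k**2/25 - 35*k] / (k - a').
Simple pole: residue = g(a) at a = (9/8) - ((1/8)*sqrt(303))*i, which is (-893/50) - ((2551/5050)*sqrt(303))*i.
The branch term is analytic at (9/8) + ((1/8)*sqrt(303))*i and contributes nothing to the residue; only the rational part matters.
The factor k**2 - 9*k/4 + 6 splits as (k - a)(k - a') with a = (9/8) + ((1/8)*sqrt(303))*i, a' = (9/8) - ((1/8)*sqrt(303))*i. At the order-1 pole a set g(k) = (k - a)*(rational part) = [-8*k**2/25 - 35*k] / (k - a').
Simple pole: residue = g(a) at a = (9/8) + ((1/8)*sqrt(303))*i, which is (-893/50) + ((2551/5050)*sqrt(303))*i.
List the singular points by increasing real part (a conjugate pair: the negative imaginary part first).


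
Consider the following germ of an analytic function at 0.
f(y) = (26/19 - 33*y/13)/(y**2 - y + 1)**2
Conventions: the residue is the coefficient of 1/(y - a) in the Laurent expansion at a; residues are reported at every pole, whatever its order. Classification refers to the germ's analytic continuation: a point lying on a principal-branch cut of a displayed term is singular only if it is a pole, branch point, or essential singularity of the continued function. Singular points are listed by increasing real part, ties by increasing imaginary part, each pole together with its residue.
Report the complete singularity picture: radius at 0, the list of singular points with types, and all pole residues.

Denominator factor (y**2 - y + 1)^2: discriminant -3, complex-conjugate roots (1/2) + ((1/2)*sqrt(3))*i and (1/2) - ((1/2)*sqrt(3))*i; poles of order 2, moduli 1 and 1.
The radius of convergence is the smallest modulus among the singular points: 1.
The factor y**2 - y + 1 splits as (y - a)(y - a') with a = (1/2) - ((1/2)*sqrt(3))*i, a' = (1/2) + ((1/2)*sqrt(3))*i. At the order-2 pole a set g(y) = (y - a)^2*f(y) = [26/19 - 33*y/13] / (y - a')^2.
Order-2 pole: residue = g'(a); g'((1/2) - ((1/2)*sqrt(3))*i) = ((49/2223)*sqrt(3))*i, so the residue is ((49/2223)*sqrt(3))*i.
The factor y**2 - y + 1 splits as (y - a)(y - a') with a = (1/2) + ((1/2)*sqrt(3))*i, a' = (1/2) - ((1/2)*sqrt(3))*i. At the order-2 pole a set g(y) = (y - a)^2*f(y) = [26/19 - 33*y/13] / (y - a')^2.
Order-2 pole: residue = g'(a); g'((1/2) + ((1/2)*sqrt(3))*i) = -((49/2223)*sqrt(3))*i, so the residue is -((49/2223)*sqrt(3))*i.
List the singular points by increasing real part (a conjugate pair: the negative imaginary part first).

Radius of convergence at 0: 1.
At (1/2) - ((1/2)*sqrt(3))*i: a pole of order 2; residue ((49/2223)*sqrt(3))*i.
At (1/2) + ((1/2)*sqrt(3))*i: a pole of order 2; residue -((49/2223)*sqrt(3))*i.


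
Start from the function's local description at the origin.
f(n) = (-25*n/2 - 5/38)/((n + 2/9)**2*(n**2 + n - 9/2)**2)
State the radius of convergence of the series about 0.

The radius of convergence is 2/9.

Denominator factor (n + 2/9)^2: pole of order 2 at -2/9, modulus 2/9.
Denominator factor (n**2 + n - 9/2)^2: discriminant 19, real irrational roots -1/2 + (1/2)*sqrt(19) and -1/2 - (1/2)*sqrt(19); poles of order 2, moduli -1/2 + (1/2)*sqrt(19) and 1/2 + (1/2)*sqrt(19).
The radius of convergence is the smallest modulus among the singular points: 2/9.


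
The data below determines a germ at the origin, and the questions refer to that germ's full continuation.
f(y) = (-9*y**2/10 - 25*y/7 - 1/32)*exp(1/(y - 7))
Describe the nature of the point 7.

The point is an essential singularity.

The exponent 1/(y - (7)) has a pole at 7, so exp(1/(y - (7))) takes every nonzero value near it: an essential singularity (not a pole of any order).


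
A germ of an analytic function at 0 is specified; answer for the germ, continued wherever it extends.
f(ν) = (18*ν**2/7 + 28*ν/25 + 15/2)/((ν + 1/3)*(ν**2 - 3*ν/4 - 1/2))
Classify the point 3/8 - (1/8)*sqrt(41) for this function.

The point is a pole of order 1.

The denominator factor ν**2 - 3*ν/4 - 1/2 vanishes at 3/8 - (1/8)*sqrt(41) and appears to the power 1; the numerator there equals 27801/2800 - (1067/2800)*sqrt(41), nonzero, and no other factor vanishes.
Hence a pole whose order is the multiplicity, 1.


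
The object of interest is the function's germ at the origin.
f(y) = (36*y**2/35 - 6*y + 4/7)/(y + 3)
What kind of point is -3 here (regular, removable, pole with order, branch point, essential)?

The point is a pole of order 1.

The denominator factor y + 3 vanishes at -3 and appears to the power 1; the numerator there equals 974/35, nonzero, and no other factor vanishes.
Hence a pole whose order is the multiplicity, 1.


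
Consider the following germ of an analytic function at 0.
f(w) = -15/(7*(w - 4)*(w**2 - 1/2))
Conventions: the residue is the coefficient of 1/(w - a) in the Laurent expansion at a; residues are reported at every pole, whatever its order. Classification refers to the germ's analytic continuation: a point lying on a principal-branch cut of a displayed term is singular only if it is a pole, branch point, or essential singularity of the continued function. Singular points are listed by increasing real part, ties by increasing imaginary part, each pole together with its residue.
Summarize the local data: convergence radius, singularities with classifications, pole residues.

Radius of convergence at 0: (1/2)*sqrt(2).
At -(1/2)*sqrt(2): a pole of order 1; residue 15/217 - (60/217)*sqrt(2).
At (1/2)*sqrt(2): a pole of order 1; residue 15/217 + (60/217)*sqrt(2).
At 4: a pole of order 1; residue -30/217.

Denominator factor (w**2 - 1/2): discriminant 2, real irrational roots (1/2)*sqrt(2) and -(1/2)*sqrt(2); poles of order 1, moduli (1/2)*sqrt(2) and (1/2)*sqrt(2).
Denominator factor (w - 4): pole of order 1 at 4, modulus 4.
The radius of convergence is the smallest modulus among the singular points: (1/2)*sqrt(2).
The factor w**2 - 1/2 splits as (w - a)(w - a') with a = -(1/2)*sqrt(2), a' = (1/2)*sqrt(2). At the order-1 pole a set g(w) = (w - a)*f(w) = [-15/(7*(w - 4))] / (w - a').
Simple pole: residue = g(a) at a = -(1/2)*sqrt(2), which is 15/217 - (60/217)*sqrt(2).
The factor w**2 - 1/2 splits as (w - a)(w - a') with a = (1/2)*sqrt(2), a' = -(1/2)*sqrt(2). At the order-1 pole a set g(w) = (w - a)*f(w) = [-15/(7*(w - 4))] / (w - a').
Simple pole: residue = g(a) at a = (1/2)*sqrt(2), which is 15/217 + (60/217)*sqrt(2).
At the order-1 pole 4 set g(w) = (w - (4))*f(w) = -15/(7*(w**2 - 1/2)).
Simple pole: residue = g(a) at a = 4, which is -30/217.
List the singular points by increasing real part (a conjugate pair: the negative imaginary part first).


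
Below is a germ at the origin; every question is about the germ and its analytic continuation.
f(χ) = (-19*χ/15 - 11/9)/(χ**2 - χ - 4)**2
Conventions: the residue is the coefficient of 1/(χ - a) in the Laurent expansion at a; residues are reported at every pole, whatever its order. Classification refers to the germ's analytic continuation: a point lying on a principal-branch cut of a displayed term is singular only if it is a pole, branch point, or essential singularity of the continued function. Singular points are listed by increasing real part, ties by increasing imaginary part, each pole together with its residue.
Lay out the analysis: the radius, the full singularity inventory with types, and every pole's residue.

Denominator factor (χ**2 - χ - 4)^2: discriminant 17, real irrational roots 1/2 + (1/2)*sqrt(17) and 1/2 - (1/2)*sqrt(17); poles of order 2, moduli 1/2 + (1/2)*sqrt(17) and -1/2 + (1/2)*sqrt(17).
The radius of convergence is the smallest modulus among the singular points: -1/2 + (1/2)*sqrt(17).
The factor χ**2 - χ - 4 splits as (χ - a)(χ - a') with a = 1/2 - (1/2)*sqrt(17), a' = 1/2 + (1/2)*sqrt(17). At the order-2 pole a set g(χ) = (χ - a)^2*f(χ) = [-19*χ/15 - 11/9] / (χ - a')^2.
Order-2 pole: residue = g'(a); g'(1/2 - (1/2)*sqrt(17)) = -(167/13005)*sqrt(17), so the residue is -(167/13005)*sqrt(17).
The factor χ**2 - χ - 4 splits as (χ - a)(χ - a') with a = 1/2 + (1/2)*sqrt(17), a' = 1/2 - (1/2)*sqrt(17). At the order-2 pole a set g(χ) = (χ - a)^2*f(χ) = [-19*χ/15 - 11/9] / (χ - a')^2.
Order-2 pole: residue = g'(a); g'(1/2 + (1/2)*sqrt(17)) = (167/13005)*sqrt(17), so the residue is (167/13005)*sqrt(17).
List the singular points by increasing real part (a conjugate pair: the negative imaginary part first).

Radius of convergence at 0: -1/2 + (1/2)*sqrt(17).
At 1/2 - (1/2)*sqrt(17): a pole of order 2; residue -(167/13005)*sqrt(17).
At 1/2 + (1/2)*sqrt(17): a pole of order 2; residue (167/13005)*sqrt(17).


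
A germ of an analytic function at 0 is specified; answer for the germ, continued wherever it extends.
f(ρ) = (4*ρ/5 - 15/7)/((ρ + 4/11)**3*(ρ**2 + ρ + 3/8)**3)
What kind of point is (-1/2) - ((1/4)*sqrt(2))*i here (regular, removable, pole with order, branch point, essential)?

The denominator factor ρ**2 + ρ + 3/8 vanishes at (-1/2) - ((1/4)*sqrt(2))*i and appears to the power 3; the numerator there equals (-89/35) - ((1/5)*sqrt(2))*i, nonzero, and no other factor vanishes.
Hence a pole whose order is the multiplicity, 3.

The point is a pole of order 3.


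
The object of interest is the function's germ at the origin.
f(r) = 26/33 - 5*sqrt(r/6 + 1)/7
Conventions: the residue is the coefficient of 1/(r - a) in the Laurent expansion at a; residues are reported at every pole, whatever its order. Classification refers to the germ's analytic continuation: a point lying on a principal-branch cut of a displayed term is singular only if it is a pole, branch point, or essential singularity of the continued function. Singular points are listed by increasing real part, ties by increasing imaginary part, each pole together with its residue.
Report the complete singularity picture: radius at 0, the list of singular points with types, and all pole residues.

Branch term (-5/7)*sqrt(1 - r/(-6)): its argument vanishes at r = -6, a square-root branch point, modulus 6.
The radius of convergence is the smallest modulus among the singular points: 6.

Radius of convergence at 0: 6.
At -6: an algebraic (square-root) branch point.


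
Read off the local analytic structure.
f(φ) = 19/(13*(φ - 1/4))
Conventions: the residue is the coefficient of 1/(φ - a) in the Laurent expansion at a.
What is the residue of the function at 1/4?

At the order-1 pole 1/4 set g(φ) = (φ - (1/4))*f(φ) = 19/13.
Simple pole: residue = g(a) at a = 1/4, which is 19/13.

The residue is 19/13.


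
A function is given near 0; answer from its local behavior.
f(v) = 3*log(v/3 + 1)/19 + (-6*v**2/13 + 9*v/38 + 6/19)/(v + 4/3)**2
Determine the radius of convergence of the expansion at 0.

Denominator factor (v + 4/3)^2: pole of order 2 at -4/3, modulus 4/3.
Branch term (3/19)*log(1 - v/(-3)): its argument vanishes at v = -3, a logarithmic branch point, modulus 3.
The radius of convergence is the smallest modulus among the singular points: 4/3.

The radius of convergence is 4/3.


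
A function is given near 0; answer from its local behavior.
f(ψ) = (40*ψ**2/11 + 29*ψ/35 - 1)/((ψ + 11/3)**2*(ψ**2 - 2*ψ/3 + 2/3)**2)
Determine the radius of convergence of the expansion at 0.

The radius of convergence is (1/3)*sqrt(6).

Denominator factor (ψ**2 - 2*ψ/3 + 2/3)^2: discriminant -20/9, complex-conjugate roots (1/3) + ((1/3)*sqrt(5))*i and (1/3) - ((1/3)*sqrt(5))*i; poles of order 2, moduli (1/3)*sqrt(6) and (1/3)*sqrt(6).
Denominator factor (ψ + 11/3)^2: pole of order 2 at -11/3, modulus 11/3.
The radius of convergence is the smallest modulus among the singular points: (1/3)*sqrt(6).


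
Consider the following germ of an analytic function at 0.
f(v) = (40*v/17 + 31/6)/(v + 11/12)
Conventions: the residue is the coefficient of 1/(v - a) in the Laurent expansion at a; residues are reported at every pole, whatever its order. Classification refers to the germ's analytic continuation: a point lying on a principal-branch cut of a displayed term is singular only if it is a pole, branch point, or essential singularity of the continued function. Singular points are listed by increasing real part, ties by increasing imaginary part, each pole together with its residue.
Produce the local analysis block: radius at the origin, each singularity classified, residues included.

Denominator factor (v + 11/12): pole of order 1 at -11/12, modulus 11/12.
The radius of convergence is the smallest modulus among the singular points: 11/12.
At the order-1 pole -11/12 set g(v) = (v - (-11/12))*f(v) = 40*v/17 + 31/6.
Simple pole: residue = g(a) at a = -11/12, which is 307/102.

Radius of convergence at 0: 11/12.
At -11/12: a pole of order 1; residue 307/102.


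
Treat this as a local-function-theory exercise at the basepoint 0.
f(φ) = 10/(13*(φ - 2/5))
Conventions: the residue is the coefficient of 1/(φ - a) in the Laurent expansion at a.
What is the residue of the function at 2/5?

At the order-1 pole 2/5 set g(φ) = (φ - (2/5))*f(φ) = 10/13.
Simple pole: residue = g(a) at a = 2/5, which is 10/13.

The residue is 10/13.


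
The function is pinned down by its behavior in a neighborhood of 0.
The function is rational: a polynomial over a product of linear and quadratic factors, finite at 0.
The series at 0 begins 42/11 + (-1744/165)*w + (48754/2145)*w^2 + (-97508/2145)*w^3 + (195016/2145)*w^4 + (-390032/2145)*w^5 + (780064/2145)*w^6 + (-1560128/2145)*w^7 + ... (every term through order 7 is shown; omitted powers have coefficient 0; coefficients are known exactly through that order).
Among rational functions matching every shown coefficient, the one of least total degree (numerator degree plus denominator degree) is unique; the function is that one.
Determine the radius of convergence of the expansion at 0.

The radius of convergence is 1/2.

No rational of total degree below 3 reproduces all 8 coefficients; solving the [2/1] Pade equations on them gives f(w) = (31*w**2/39 - 22*w/15 + 21/11)/(w + 1/2), whose expansion matches every shown term.
Denominator factor (w + 1/2): pole of order 1 at -1/2, modulus 1/2.
The radius of convergence is the smallest modulus among the singular points: 1/2.


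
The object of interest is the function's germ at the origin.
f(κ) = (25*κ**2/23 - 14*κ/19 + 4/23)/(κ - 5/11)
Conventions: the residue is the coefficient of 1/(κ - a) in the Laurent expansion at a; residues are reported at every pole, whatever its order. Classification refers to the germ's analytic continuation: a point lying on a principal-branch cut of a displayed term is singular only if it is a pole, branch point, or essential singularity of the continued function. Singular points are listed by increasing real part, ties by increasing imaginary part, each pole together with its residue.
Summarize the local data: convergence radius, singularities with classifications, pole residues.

Denominator factor (κ - 5/11): pole of order 1 at 5/11, modulus 5/11.
The radius of convergence is the smallest modulus among the singular points: 5/11.
At the order-1 pole 5/11 set g(κ) = (κ - (5/11))*f(κ) = 25*κ**2/23 - 14*κ/19 + 4/23.
Simple pole: residue = g(a) at a = 5/11, which is 3361/52877.

Radius of convergence at 0: 5/11.
At 5/11: a pole of order 1; residue 3361/52877.


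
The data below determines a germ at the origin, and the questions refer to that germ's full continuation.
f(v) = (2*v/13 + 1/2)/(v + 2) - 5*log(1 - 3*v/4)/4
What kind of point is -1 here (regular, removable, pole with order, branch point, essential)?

Denominator factors: v + 2 = 1 at v = -1 — none vanishes.
Branch term log(1 - v/(4/3)): argument at -1 is 7/4, nonzero, so -1 is not its branch point (a point on a principal cut is still regular for the continued germ).
So the germ continues analytically to -1.

The point is a regular point.


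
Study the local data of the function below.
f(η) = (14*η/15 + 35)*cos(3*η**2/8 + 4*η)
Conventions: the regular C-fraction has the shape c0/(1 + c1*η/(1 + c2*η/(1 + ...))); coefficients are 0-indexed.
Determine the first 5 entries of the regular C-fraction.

Taylor coefficients (expand at 0): a_0 = 35, a_1 = 14/15, a_2 = -280, a_3 = -1799/30, a_4 = 709387/1920.
c0 = a_0 = 35. Peel one level at a time: if S = 1 + c*η/S' with S'(0) = 1, then c is the η-coefficient of S and S' = c*η/(S - 1).
S_1 = c0/f = 1 + (-2/75)*η + (45004/5625)*η^2 + ...; c1 = -2/75.
S_2 = c1*η/(S_1 - 1) = 1 + (22502/75)*η + (360257/4)*η^2 + ...; c2 = 22502/75.
S_3 = c2*η/(S_2 - 1) = 1 + (-27019275/90008)*η + (-430653885675/64811520512)*η^2 + ...; c3 = -27019275/90008.
S_4 = c3*η/(S_3 - 1) = 1 + (-5742051809/259408096448)*η + ...; c4 = -5742051809/259408096448.

The regular C-fraction coefficients are [35, -2/75, 22502/75, -27019275/90008, -5742051809/259408096448].


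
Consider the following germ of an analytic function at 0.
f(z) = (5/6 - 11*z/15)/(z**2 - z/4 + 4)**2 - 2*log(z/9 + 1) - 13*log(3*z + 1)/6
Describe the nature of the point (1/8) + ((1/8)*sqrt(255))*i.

The point is a pole of order 2.

The denominator factor z**2 - z/4 + 4 vanishes at (1/8) + ((1/8)*sqrt(255))*i and appears to the power 2; the numerator there equals (89/120) - ((11/120)*sqrt(255))*i, nonzero, and no other factor vanishes.
The branch terms are analytic at this point.
Hence a pole whose order is the multiplicity, 2.


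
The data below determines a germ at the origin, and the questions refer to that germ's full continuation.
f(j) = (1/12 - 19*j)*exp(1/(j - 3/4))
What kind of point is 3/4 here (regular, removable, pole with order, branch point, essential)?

The point is an essential singularity.

The exponent 1/(j - (3/4)) has a pole at 3/4, so exp(1/(j - (3/4))) takes every nonzero value near it: an essential singularity (not a pole of any order).


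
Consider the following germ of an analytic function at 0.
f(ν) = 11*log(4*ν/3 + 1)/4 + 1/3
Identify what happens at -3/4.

The term (11/4)*log(1 - ν/(-3/4)) has argument 1 - -3/4/(-3/4) = 0 at -3/4: a logarithmic (infinitely-sheeted) branch point; the remaining terms are analytic or single-valued there.

The point is a logarithmic branch point.


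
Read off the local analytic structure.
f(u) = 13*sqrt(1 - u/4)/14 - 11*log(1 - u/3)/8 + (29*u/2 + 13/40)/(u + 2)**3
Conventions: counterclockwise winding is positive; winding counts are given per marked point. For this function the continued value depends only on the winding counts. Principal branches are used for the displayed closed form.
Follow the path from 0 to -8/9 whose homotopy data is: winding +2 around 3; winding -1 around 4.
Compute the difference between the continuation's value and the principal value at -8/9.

The rational part is single-valued and drops out of the difference; each branch term changes only by its own monodromy.
(-11/8)*log(1 - u/(3)): each positive loop around 3 adds 2*pi*i to the log, so winding +2 contributes (-11/8)*(2)*2*pi*i = -(11/2)*pi*i.
(13/14)*sqrt(1 - u/(4)): winding -1 is odd, the square root flips sign, contributing -2*(13/14)*sqrt(1 - (-8/9)/(4)) = -2*(13/14)*sqrt(11/9) = -(13/21)*sqrt(11).
Summing the contributions at u = -8/9 gives (-(13/21)*sqrt(11)) - ((11/2)*pi)*i.

Continued minus principal equals (-(13/21)*sqrt(11)) - ((11/2)*pi)*i.


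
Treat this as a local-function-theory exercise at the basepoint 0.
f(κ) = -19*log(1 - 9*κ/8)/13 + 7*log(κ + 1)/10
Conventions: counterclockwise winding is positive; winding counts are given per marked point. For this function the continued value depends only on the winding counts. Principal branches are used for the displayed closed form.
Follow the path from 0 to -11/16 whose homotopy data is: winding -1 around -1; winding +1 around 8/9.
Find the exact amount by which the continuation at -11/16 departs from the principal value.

The rational part is single-valued and drops out of the difference; each branch term changes only by its own monodromy.
(7/10)*log(1 - κ/(-1)): each positive loop around -1 adds 2*pi*i to the log, so winding -1 contributes (7/10)*(-1)*2*pi*i = -(7/5)*pi*i.
(-19/13)*log(1 - κ/(8/9)): each positive loop around 8/9 adds 2*pi*i to the log, so winding +1 contributes (-19/13)*(1)*2*pi*i = -(38/13)*pi*i.
Summing the contributions at κ = -11/16 gives -(281/65)*pi*i.

Continued minus principal equals -(281/65)*pi*i.


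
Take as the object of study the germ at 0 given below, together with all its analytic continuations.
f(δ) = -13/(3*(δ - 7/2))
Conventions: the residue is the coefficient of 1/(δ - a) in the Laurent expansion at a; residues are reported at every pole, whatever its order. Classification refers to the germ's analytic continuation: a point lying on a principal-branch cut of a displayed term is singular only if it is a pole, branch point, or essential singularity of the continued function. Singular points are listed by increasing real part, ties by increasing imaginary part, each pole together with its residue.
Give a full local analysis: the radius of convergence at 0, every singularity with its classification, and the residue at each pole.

Denominator factor (δ - 7/2): pole of order 1 at 7/2, modulus 7/2.
The radius of convergence is the smallest modulus among the singular points: 7/2.
At the order-1 pole 7/2 set g(δ) = (δ - (7/2))*f(δ) = -13/3.
Simple pole: residue = g(a) at a = 7/2, which is -13/3.

Radius of convergence at 0: 7/2.
At 7/2: a pole of order 1; residue -13/3.


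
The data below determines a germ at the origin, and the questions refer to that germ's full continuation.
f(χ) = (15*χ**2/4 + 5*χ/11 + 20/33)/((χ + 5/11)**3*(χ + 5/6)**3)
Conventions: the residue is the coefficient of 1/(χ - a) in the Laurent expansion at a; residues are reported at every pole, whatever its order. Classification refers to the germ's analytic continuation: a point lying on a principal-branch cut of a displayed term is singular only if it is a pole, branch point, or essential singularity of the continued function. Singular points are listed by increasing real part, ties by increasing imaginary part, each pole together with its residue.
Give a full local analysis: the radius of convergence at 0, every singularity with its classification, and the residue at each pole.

Radius of convergence at 0: 5/11.
At -5/6: a pole of order 3; residue -2740339998/1953125.
At -5/11: a pole of order 3; residue 2740339998/1953125.

Denominator factor (χ + 5/11)^3: pole of order 3 at -5/11, modulus 5/11.
Denominator factor (χ + 5/6)^3: pole of order 3 at -5/6, modulus 5/6.
The radius of convergence is the smallest modulus among the singular points: 5/11.
At the order-3 pole -5/6 set g(χ) = (χ - (-5/6))^3*f(χ) = (15*χ**2/4 + 5*χ/11 + 20/33)/(χ + 5/11)**3.
Order-3 pole: residue = g''(a)/2; g''(-5/6) = -5480679996/1953125, so the residue is -2740339998/1953125.
At the order-3 pole -5/11 set g(χ) = (χ - (-5/11))^3*f(χ) = (15*χ**2/4 + 5*χ/11 + 20/33)/(χ + 5/6)**3.
Order-3 pole: residue = g''(a)/2; g''(-5/11) = 5480679996/1953125, so the residue is 2740339998/1953125.
List the singular points by increasing real part (a conjugate pair: the negative imaginary part first).


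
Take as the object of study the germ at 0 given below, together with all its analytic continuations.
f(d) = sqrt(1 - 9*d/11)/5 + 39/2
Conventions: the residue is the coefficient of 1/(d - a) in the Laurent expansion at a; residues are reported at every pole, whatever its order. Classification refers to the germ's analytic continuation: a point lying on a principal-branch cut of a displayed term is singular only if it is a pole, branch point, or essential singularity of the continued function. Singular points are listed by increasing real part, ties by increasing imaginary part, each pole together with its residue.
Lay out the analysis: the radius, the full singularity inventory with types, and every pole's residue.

Branch term (1/5)*sqrt(1 - d/(11/9)): its argument vanishes at d = 11/9, a square-root branch point, modulus 11/9.
The radius of convergence is the smallest modulus among the singular points: 11/9.

Radius of convergence at 0: 11/9.
At 11/9: an algebraic (square-root) branch point.


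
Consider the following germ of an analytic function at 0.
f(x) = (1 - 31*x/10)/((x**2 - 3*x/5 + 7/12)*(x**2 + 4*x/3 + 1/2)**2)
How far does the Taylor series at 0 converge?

The radius of convergence is (1/2)*sqrt(2).

Denominator factor (x**2 + 4*x/3 + 1/2)^2: discriminant -2/9, complex-conjugate roots (-2/3) + ((1/6)*sqrt(2))*i and (-2/3) - ((1/6)*sqrt(2))*i; poles of order 2, moduli (1/2)*sqrt(2) and (1/2)*sqrt(2).
Denominator factor (x**2 - 3*x/5 + 7/12): discriminant -148/75, complex-conjugate roots (3/10) + ((1/15)*sqrt(111))*i and (3/10) - ((1/15)*sqrt(111))*i; poles of order 1, moduli (1/6)*sqrt(21) and (1/6)*sqrt(21).
The radius of convergence is the smallest modulus among the singular points: (1/2)*sqrt(2).


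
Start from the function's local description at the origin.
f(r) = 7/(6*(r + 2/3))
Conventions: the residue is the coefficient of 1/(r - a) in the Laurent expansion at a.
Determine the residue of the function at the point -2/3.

The residue is 7/6.

At the order-1 pole -2/3 set g(r) = (r - (-2/3))*f(r) = 7/6.
Simple pole: residue = g(a) at a = -2/3, which is 7/6.


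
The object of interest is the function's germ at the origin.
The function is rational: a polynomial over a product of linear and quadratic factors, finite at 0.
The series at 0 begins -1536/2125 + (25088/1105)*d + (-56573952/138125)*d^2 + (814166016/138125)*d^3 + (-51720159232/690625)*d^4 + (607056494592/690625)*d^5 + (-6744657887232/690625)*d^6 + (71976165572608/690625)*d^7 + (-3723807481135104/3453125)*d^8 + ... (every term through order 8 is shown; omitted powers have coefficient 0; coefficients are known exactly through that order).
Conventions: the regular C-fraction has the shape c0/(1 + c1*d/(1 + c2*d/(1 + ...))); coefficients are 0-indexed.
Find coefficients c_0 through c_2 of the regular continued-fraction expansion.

Taylor coefficients (read off): a_0 = -1536/2125, a_1 = 25088/1105, a_2 = -56573952/138125.
c0 = a_0 = -1536/2125. Peel one level at a time: if S = 1 + c*d/S' with S'(0) = 1, then c is the d-coefficient of S and S' = c*d/(S - 1).
S_1 = c0/f = 1 + (1225/39)*d + (3193781/7605)*d^2 + ...; c1 = 1225/39.
S_2 = c1*d/(S_1 - 1) = 1 + (-3193781/238875)*d + ...; c2 = -3193781/238875.

The regular C-fraction coefficients are [-1536/2125, 1225/39, -3193781/238875].


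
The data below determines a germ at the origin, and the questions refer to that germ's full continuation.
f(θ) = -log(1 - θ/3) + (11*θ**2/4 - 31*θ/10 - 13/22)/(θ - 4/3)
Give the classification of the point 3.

The point is a logarithmic branch point.

The term (-1)*log(1 - θ/(3)) has argument 1 - 3/(3) = 0 at 3: a logarithmic (infinitely-sheeted) branch point; the remaining terms are analytic or single-valued there.


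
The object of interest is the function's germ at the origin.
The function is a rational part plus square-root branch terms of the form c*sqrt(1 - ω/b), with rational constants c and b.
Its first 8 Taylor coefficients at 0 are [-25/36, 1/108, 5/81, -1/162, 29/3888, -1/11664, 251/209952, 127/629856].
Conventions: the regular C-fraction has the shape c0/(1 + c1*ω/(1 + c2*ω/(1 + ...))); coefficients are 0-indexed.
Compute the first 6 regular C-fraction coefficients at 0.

The regular C-fraction coefficients are [-25/36, 1/75, -167/25, 10150/1503, 10421/348696, -282063/2417672].

Taylor coefficients (read off): a_0 = -25/36, a_1 = 1/108, a_2 = 5/81, a_3 = -1/162, a_4 = 29/3888, a_5 = -1/11664.
c0 = a_0 = -25/36. Peel one level at a time: if S = 1 + c*ω/S' with S'(0) = 1, then c is the ω-coefficient of S and S' = c*ω/(S - 1).
S_1 = c0/f = 1 + (1/75)*ω + (167/1875)*ω^2 + ...; c1 = 1/75.
S_2 = c1*ω/(S_1 - 1) = 1 + (-167/25)*ω + (406/9)*ω^2 + ...; c2 = -167/25.
S_3 = c2*ω/(S_2 - 1) = 1 + (10150/1503)*ω + (-1823675/9036036)*ω^2 + ...; c3 = 10150/1503.
S_4 = c3*ω/(S_3 - 1) = 1 + (10421/348696)*ω + (563/161472)*ω^2 + ...; c4 = 10421/348696.
S_5 = c4*ω/(S_4 - 1) = 1 + (-282063/2417672)*ω + ...; c5 = -282063/2417672.


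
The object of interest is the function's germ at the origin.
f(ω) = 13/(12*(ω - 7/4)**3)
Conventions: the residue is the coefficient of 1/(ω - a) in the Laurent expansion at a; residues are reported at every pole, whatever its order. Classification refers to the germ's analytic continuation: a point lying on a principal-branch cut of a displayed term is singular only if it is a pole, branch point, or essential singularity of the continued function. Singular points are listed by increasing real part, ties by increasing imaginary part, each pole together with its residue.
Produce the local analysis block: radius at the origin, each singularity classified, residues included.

Radius of convergence at 0: 7/4.
At 7/4: a pole of order 3; residue 0.

Denominator factor (ω - 7/4)^3: pole of order 3 at 7/4, modulus 7/4.
The radius of convergence is the smallest modulus among the singular points: 7/4.
At the order-3 pole 7/4 set g(ω) = (ω - (7/4))^3*f(ω) = 13/12.
Order-3 pole: residue = g''(a)/2; g''(7/4) = 0, so the residue is 0.


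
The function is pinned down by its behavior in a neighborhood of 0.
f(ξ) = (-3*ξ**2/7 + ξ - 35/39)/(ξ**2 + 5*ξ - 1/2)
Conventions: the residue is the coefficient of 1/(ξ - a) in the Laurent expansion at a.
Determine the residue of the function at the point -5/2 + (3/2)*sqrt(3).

The residue is 11/7 - (4897/4914)*sqrt(3).

The factor ξ**2 + 5*ξ - 1/2 splits as (ξ - a)(ξ - a') with a = -5/2 + (3/2)*sqrt(3), a' = -5/2 - (3/2)*sqrt(3). At the order-1 pole a set g(ξ) = (ξ - a)*f(ξ) = [-3*ξ**2/7 + ξ - 35/39] / (ξ - a').
Simple pole: residue = g(a) at a = -5/2 + (3/2)*sqrt(3), which is 11/7 - (4897/4914)*sqrt(3).


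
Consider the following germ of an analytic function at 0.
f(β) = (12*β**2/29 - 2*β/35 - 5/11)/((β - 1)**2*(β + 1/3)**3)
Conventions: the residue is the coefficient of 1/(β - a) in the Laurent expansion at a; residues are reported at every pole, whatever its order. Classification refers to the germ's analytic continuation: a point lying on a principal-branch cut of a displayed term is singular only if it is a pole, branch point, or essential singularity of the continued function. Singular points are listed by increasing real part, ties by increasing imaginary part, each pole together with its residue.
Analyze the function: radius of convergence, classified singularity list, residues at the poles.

Denominator factor (β - 1)^2: pole of order 2 at 1, modulus 1.
Denominator factor (β + 1/3)^3: pole of order 3 at -1/3, modulus 1/3.
The radius of convergence is the smallest modulus among the singular points: 1/3.
At the order-3 pole -1/3 set g(β) = (β - (-1/3))^3*f(β) = (12*β**2/29 - 2*β/35 - 5/11)/(β - 1)**2.
Order-3 pole: residue = g''(a)/2; g''(-1/3) = -238923/285824, so the residue is -238923/571648.
At the order-2 pole 1 set g(β) = (β - (1))^2*f(β) = (12*β**2/29 - 2*β/35 - 5/11)/(β + 1/3)**3.
Order-2 pole: residue = g'(a); g'(1) = 238923/571648, so the residue is 238923/571648.
List the singular points by increasing real part (a conjugate pair: the negative imaginary part first).

Radius of convergence at 0: 1/3.
At -1/3: a pole of order 3; residue -238923/571648.
At 1: a pole of order 2; residue 238923/571648.
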